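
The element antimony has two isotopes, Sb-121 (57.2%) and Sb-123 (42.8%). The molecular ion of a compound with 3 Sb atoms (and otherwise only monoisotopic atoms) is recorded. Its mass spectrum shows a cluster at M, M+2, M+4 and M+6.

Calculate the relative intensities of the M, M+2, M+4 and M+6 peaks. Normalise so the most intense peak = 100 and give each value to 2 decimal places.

Expanding (0.572 + 0.428)^3:
P(M) = 0.572^3 = 0.187149
P(M+2) = 3 × 0.572^2 × 0.428^1 = 0.420104
P(M+4) = 3 × 0.572^1 × 0.428^2 = 0.314344
P(M+6) = 0.428^3 = 0.078403
The M+2 peak is largest (0.420104); scaling to 100 gives 44.55 : 100.00 : 74.83 : 18.66.

44.55 : 100.00 : 74.83 : 18.66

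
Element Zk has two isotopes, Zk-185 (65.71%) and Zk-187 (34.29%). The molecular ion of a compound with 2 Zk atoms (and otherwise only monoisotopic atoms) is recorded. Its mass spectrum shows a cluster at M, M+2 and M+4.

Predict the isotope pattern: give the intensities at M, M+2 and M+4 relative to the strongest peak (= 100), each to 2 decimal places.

Each Zk atom is independently Zk-185 (p = 0.6571) or Zk-187 (q = 0.3429); the cluster is the binomial expansion (p + q)^2.
P(M) = 0.6571^2 = 0.431780
P(M+2) = 2 × 0.6571^1 × 0.3429^1 = 0.450639
P(M+4) = 0.3429^2 = 0.117580
The M+2 peak is largest (0.450639); scaling to 100 gives 95.82 : 100.00 : 26.09.

95.82 : 100.00 : 26.09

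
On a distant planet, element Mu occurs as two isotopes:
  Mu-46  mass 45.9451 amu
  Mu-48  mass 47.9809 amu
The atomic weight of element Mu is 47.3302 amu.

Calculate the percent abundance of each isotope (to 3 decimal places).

With x = fraction of Mu-46 (so Mu-48 is 1 − x):
45.9451·x + 47.9809·(1 − x) = 47.3302
(45.9451 − 47.9809)·x = 47.3302 − 47.9809
x = -0.6507 / -2.0358 = 0.31963 → 31.963% Mu-46, 68.037% Mu-48.

Mu-46: 31.963%, Mu-48: 68.037%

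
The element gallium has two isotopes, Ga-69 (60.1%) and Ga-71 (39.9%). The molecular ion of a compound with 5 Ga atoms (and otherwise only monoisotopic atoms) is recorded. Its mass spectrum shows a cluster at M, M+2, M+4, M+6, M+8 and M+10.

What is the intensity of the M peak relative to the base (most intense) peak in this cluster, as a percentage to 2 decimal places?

Term probabilities: M 0.0784, M+2 0.2603, M+4 0.3456, M+6 0.2294, M+8 0.0762, M+10 0.0101. Base peak = M+4.
P(M+4) = C(5,2) × 0.601^3 × 0.399^2 = 10 × 0.2170818 × 0.159201 = 0.345596 (base)
P(M) = C(5,0) × 0.601^5 × 0.399^0 = 1 × 0.07841016 × 1.0000 = 0.078410
Relative intensity = 0.078410 / 0.345596 × 100 = 22.69

22.69%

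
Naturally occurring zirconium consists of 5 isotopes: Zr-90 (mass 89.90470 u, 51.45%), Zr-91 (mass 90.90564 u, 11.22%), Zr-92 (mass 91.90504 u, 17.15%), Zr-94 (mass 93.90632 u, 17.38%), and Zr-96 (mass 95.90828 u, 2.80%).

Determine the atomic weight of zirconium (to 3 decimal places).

The abundance-weighted mean is 0.5145 × 89.90470 + 0.1122 × 90.90564 + 0.1715 × 91.90504 + 0.1738 × 93.90632 + 0.0280 × 95.90828
= 46.255968 + 10.199613 + 15.761714 + 16.320918 + 2.685432 = 91.223645 u

91.224 u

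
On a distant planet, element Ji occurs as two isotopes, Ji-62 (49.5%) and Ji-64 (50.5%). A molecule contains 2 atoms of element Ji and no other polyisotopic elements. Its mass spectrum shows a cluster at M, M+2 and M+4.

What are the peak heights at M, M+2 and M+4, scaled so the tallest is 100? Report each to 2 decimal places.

Expanding (0.495 + 0.505)^2:
P(M) = 0.495^2 = 0.245025
P(M+2) = 2 × 0.495^1 × 0.505^1 = 0.499950
P(M+4) = 0.505^2 = 0.255025
The M+2 peak is largest (0.499950); scaling to 100 gives 49.01 : 100.00 : 51.01.

49.01 : 100.00 : 51.01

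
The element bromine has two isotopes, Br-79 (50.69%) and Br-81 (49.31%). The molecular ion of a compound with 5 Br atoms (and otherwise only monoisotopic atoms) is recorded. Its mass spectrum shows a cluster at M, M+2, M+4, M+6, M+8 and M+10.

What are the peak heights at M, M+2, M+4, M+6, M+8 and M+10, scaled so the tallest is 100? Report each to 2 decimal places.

10.57 : 51.40 : 100.00 : 97.28 : 47.31 : 9.21

Each Br atom is independently Br-79 (p = 0.5069) or Br-81 (q = 0.4931); the cluster is the binomial expansion (p + q)^5.
P(M) = 0.5069^5 = 0.033467
P(M+2) = 5 × 0.5069^4 × 0.4931^1 = 0.162777
P(M+4) = 10 × 0.5069^3 × 0.4931^2 = 0.316692
P(M+6) = 10 × 0.5069^2 × 0.4931^3 = 0.308070
P(M+8) = 5 × 0.5069^1 × 0.4931^4 = 0.149842
P(M+10) = 0.4931^5 = 0.029152
The M+4 peak is largest (0.316692); scaling to 100 gives 10.57 : 51.40 : 100.00 : 97.28 : 47.31 : 9.21.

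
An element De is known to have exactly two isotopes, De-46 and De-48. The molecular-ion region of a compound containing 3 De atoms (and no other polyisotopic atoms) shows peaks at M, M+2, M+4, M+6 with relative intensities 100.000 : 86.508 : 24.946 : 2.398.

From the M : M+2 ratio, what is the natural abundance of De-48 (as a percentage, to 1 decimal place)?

22.4%

If p is the fraction of De that is De-46, then I(M+2)/I(M) = [C(3,1)·p^2·(1−p)] / p^3 = 3·(1−p)/p = 86.508/100.000 = 0.8651
(1−p)/p = 0.8651/3 = 0.2884  ⇒  p = 1/(1 + 0.2884) = 0.7762
De-46: 77.6%, De-48: 22.4%.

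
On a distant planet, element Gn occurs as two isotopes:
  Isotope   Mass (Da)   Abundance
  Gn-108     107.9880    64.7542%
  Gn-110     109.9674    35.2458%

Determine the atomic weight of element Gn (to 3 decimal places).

108.686 Da

Weight each isotope mass by its fractional abundance: 0.647542 × 107.9880 + 0.352458 × 109.9674
= 69.92677 + 38.75889 = 108.68566 Da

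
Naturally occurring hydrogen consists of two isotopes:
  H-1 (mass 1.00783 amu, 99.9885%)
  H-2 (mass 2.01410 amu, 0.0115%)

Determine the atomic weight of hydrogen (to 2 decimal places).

Ar = Σ fᵢ·mᵢ = 0.999885 × 1.00783 + 0.000115 × 2.01410
= 1.007714 + 0.000232 = 1.007946 amu

1.01 amu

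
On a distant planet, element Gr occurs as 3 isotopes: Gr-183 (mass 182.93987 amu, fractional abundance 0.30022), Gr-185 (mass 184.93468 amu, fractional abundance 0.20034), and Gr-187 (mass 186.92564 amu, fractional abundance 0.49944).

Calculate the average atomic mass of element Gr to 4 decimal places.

185.3302 amu

Average mass = Σ (abundance × isotope mass) = 0.30022 × 182.93987 + 0.20034 × 184.93468 + 0.49944 × 186.92564
= 54.922208 + 37.049814 + 93.358142 = 185.330164 amu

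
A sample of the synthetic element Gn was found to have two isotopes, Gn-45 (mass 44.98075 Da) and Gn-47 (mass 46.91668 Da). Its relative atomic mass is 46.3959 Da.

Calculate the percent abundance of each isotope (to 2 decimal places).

Gn-45: 26.90%, Gn-47: 73.10%

Writing the weighted mean with unknown fraction x of Gn-45:
44.98075·x + 46.91668·(1 − x) = 46.3959
(44.98075 − 46.91668)·x = 46.3959 − 46.91668
x = -0.52078 / -1.93593 = 0.26901 → 26.90% Gn-45, 73.10% Gn-47.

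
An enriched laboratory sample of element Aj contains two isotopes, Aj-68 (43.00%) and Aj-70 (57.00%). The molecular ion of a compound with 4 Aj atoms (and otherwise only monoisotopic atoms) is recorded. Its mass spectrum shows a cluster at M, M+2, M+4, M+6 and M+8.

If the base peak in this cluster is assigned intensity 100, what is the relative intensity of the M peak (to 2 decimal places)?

9.48

(0.4300 + 0.5700)^4 gives M 0.0342, M+2 0.1813, M+4 0.3604, M+6 0.3185, M+8 0.1056; the largest is M+4.
P(M+4) = C(4,2) × 0.4300^2 × 0.5700^2 = 6 × 0.1849 × 0.3249 = 0.360444 (base)
P(M) = C(4,0) × 0.4300^4 × 0.5700^0 = 1 × 0.03418801 × 1.0000 = 0.034188
Relative intensity = 0.034188 / 0.360444 × 100 = 9.48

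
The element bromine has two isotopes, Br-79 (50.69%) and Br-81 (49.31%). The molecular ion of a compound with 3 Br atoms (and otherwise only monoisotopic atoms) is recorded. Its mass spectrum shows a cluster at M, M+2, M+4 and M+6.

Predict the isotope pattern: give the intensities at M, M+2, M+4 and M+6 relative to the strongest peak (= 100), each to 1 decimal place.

Each Br atom is independently Br-79 (p = 0.5069) or Br-81 (q = 0.4931); the cluster is the binomial expansion (p + q)^3.
P(M) = 0.5069^3 = 0.130247
P(M+2) = 3 × 0.5069^2 × 0.4931^1 = 0.380103
P(M+4) = 3 × 0.5069^1 × 0.4931^2 = 0.369755
P(M+6) = 0.4931^3 = 0.119896
The M+2 peak is largest (0.380103); scaling to 100 gives 34.3 : 100.0 : 97.3 : 31.5.

34.3 : 100.0 : 97.3 : 31.5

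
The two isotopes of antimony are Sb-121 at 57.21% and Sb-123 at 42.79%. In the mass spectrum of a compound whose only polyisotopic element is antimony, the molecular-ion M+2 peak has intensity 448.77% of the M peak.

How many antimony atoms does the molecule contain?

6

With n Sb atoms, P(M+2)/P(M) = C(n,1)·p^(n−1)q / p^n = n·q/p = n · 0.4279/0.5721.
n = 4.4877 × 0.5721/0.4279 = 6.00 ≈ 6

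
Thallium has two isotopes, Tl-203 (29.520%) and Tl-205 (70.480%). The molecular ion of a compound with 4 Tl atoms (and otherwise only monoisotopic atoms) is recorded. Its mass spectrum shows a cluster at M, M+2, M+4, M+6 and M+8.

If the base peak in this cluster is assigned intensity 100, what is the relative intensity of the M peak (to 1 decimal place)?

1.8

(0.29520 + 0.70480)^4 gives M 0.0076, M+2 0.0725, M+4 0.2597, M+6 0.4134, M+8 0.2468; the largest is M+6.
P(M+6) = C(4,3) × 0.29520^1 × 0.70480^3 = 4 × 0.2952 × 0.35010449 = 0.413403 (base)
P(M) = C(4,0) × 0.29520^4 × 0.70480^0 = 1 × 0.00759391 × 1.0000 = 0.007594
Relative intensity = 0.007594 / 0.413403 × 100 = 1.8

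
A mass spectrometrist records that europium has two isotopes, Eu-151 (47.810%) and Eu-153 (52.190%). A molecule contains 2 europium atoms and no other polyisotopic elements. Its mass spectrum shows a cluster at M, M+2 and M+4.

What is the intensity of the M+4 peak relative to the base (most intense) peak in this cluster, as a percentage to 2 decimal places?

Term probabilities: M 0.2286, M+2 0.4990, M+4 0.2724. Base peak = M+2.
P(M+2) = C(2,1) × 0.47810^1 × 0.52190^1 = 2 × 0.4781 × 0.5219 = 0.499041 (base)
P(M+4) = C(2,2) × 0.47810^0 × 0.52190^2 = 1 × 1.0000 × 0.27237961 = 0.272380
Relative intensity = 0.272380 / 0.499041 × 100 = 54.58

54.58%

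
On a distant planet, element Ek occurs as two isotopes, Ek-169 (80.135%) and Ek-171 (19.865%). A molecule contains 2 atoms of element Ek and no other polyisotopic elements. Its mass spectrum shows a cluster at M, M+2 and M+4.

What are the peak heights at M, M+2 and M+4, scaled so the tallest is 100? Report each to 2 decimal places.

100.00 : 49.58 : 6.15

The 2 Ek atoms are independent, so intensities follow the terms of (0.80135 + 0.19865)^2.
P(M) = 0.80135^2 = 0.642162
P(M+2) = 2 × 0.80135^1 × 0.19865^1 = 0.318376
P(M+4) = 0.19865^2 = 0.039462
The M peak is largest (0.642162); scaling to 100 gives 100.00 : 49.58 : 6.15.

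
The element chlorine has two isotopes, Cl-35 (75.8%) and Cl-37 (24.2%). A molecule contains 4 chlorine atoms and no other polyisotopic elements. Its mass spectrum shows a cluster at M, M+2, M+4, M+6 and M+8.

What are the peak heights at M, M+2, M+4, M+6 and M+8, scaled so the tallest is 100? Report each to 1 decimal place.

78.3 : 100.0 : 47.9 : 10.2 : 0.8

The 4 Cl atoms are independent, so intensities follow the terms of (0.758 + 0.242)^4.
P(M) = 0.758^4 = 0.330124
P(M+2) = 4 × 0.758^3 × 0.242^1 = 0.421583
P(M+4) = 6 × 0.758^2 × 0.242^2 = 0.201893
P(M+6) = 4 × 0.758^1 × 0.242^3 = 0.042971
P(M+8) = 0.242^4 = 0.003430
The M+2 peak is largest (0.421583); scaling to 100 gives 78.3 : 100.0 : 47.9 : 10.2 : 0.8.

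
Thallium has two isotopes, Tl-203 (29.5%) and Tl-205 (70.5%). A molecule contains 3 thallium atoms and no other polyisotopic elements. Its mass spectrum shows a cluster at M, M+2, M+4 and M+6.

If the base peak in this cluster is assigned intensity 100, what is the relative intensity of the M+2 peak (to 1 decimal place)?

Binomial terms of (0.295 + 0.705)^3: M 0.0257, M+2 0.1841, M+4 0.4399, M+6 0.3504 → M+4 is the base peak.
P(M+4) = C(3,2) × 0.295^1 × 0.705^2 = 3 × 0.2950 × 0.497025 = 0.439867 (base)
P(M+2) = C(3,1) × 0.295^2 × 0.705^1 = 3 × 0.087025 × 0.7050 = 0.184058
Relative intensity = 0.184058 / 0.439867 × 100 = 41.8

41.8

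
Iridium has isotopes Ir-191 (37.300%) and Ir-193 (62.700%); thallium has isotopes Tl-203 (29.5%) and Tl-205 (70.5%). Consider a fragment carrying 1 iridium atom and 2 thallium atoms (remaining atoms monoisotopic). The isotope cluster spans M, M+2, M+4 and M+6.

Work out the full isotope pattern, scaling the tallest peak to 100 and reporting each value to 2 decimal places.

Iridium pattern (n=1): 0.3730 : 0.6270
Thallium pattern (n=2): 0.087025 : 0.41595 : 0.497025
Convolve the two distributions (both contribute in 2-u steps):
  M: 0.3730×0.087025 = 0.032460
  M+2: 0.3730×0.41595 + 0.6270×0.087025 = 0.209714
  M+4: 0.3730×0.497025 + 0.6270×0.41595 = 0.446191
  M+6: 0.6270×0.497025 = 0.311635
Scale to base peak (0.446191) = 100: 7.27 : 47.00 : 100.00 : 69.84

7.27 : 47.00 : 100.00 : 69.84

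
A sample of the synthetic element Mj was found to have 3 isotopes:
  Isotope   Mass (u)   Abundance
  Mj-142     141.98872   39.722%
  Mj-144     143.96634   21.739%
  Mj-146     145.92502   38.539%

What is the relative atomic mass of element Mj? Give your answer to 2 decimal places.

Average mass = Σ (abundance × isotope mass) = 0.39722 × 141.98872 + 0.21739 × 143.96634 + 0.38539 × 145.92502
= 56.400759 + 31.296843 + 56.238043 = 143.935645 u

143.94 u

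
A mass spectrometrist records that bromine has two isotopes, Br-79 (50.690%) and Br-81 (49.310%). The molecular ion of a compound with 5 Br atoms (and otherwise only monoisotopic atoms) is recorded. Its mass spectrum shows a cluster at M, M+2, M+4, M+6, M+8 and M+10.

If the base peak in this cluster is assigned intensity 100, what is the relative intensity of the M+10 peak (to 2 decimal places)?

Term probabilities: M 0.0335, M+2 0.1628, M+4 0.3167, M+6 0.3081, M+8 0.1498, M+10 0.0292. Base peak = M+4.
P(M+4) = C(5,2) × 0.50690^3 × 0.49310^2 = 10 × 0.13024674 × 0.24314761 = 0.316692 (base)
P(M+10) = C(5,5) × 0.50690^0 × 0.49310^5 = 1 × 1.0000 × 0.02915245 = 0.029152
Relative intensity = 0.029152 / 0.316692 × 100 = 9.21

9.21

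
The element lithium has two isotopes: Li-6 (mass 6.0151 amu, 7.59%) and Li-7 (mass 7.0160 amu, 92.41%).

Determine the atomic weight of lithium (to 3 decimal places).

Average mass = Σ (abundance × isotope mass) = 0.0759 × 6.0151 + 0.9241 × 7.0160
= 0.45655 + 6.48349 = 6.94004 amu

6.940 amu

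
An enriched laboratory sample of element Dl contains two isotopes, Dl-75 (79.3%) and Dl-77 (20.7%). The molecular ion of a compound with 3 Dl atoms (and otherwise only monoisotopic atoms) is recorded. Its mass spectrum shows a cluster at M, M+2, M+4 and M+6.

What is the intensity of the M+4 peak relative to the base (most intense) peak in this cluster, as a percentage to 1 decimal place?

20.4%

Binomial terms of (0.793 + 0.207)^3: M 0.4987, M+2 0.3905, M+4 0.1019, M+6 0.0089 → M is the base peak.
P(M) = C(3,0) × 0.793^3 × 0.207^0 = 1 × 0.49867726 × 1.0000 = 0.498677 (base)
P(M+4) = C(3,2) × 0.793^1 × 0.207^2 = 3 × 0.7930 × 0.042849 = 0.101938
Relative intensity = 0.101938 / 0.498677 × 100 = 20.4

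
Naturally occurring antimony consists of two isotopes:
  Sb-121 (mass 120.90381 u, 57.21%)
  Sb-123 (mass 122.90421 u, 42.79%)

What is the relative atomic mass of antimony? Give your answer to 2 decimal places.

Average mass = Σ (abundance × isotope mass) = 0.5721 × 120.90381 + 0.4279 × 122.90421
= 69.169070 + 52.590711 = 121.759781 u

121.76 u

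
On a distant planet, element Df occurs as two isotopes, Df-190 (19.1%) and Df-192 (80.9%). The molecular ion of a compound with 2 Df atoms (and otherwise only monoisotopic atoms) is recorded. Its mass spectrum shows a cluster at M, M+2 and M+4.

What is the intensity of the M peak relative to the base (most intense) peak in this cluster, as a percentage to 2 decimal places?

5.57%

(0.191 + 0.809)^2 gives M 0.0365, M+2 0.3090, M+4 0.6545; the largest is M+4.
P(M+4) = C(2,2) × 0.191^0 × 0.809^2 = 1 × 1.0000 × 0.654481 = 0.654481 (base)
P(M) = C(2,0) × 0.191^2 × 0.809^0 = 1 × 0.036481 × 1.0000 = 0.036481
Relative intensity = 0.036481 / 0.654481 × 100 = 5.57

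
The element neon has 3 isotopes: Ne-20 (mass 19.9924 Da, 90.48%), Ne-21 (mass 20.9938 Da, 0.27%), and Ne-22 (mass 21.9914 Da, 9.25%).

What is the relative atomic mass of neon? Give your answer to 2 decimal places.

Average mass = Σ (abundance × isotope mass) = 0.9048 × 19.9924 + 0.0027 × 20.9938 + 0.0925 × 21.9914
= 18.08912 + 0.05668 + 2.03420 = 20.18000 Da

20.18 Da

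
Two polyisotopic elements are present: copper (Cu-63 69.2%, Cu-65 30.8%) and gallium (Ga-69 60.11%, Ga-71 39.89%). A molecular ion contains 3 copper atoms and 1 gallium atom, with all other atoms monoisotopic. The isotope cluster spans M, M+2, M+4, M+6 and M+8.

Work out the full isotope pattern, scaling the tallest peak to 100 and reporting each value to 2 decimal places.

Copper pattern (n=3): 0.33137389 : 0.44247034 : 0.19693766 : 0.02921811
Gallium pattern (n=1): 0.6011 : 0.3989
Convolve the two distributions (both contribute in 2-u steps):
  M: 0.33137389×0.6011 = 0.199189
  M+2: 0.33137389×0.3989 + 0.44247034×0.6011 = 0.398154
  M+4: 0.44247034×0.3989 + 0.19693766×0.6011 = 0.294881
  M+6: 0.19693766×0.3989 + 0.02921811×0.6011 = 0.096121
  M+8: 0.02921811×0.3989 = 0.011655
Scale to base peak (0.398154) = 100: 50.03 : 100.00 : 74.06 : 24.14 : 2.93

50.03 : 100.00 : 74.06 : 24.14 : 2.93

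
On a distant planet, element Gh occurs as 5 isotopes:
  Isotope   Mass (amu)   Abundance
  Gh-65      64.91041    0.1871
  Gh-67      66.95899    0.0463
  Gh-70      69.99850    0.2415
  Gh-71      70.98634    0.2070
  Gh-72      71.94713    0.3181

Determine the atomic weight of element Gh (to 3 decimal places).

69.730 amu

The abundance-weighted mean is 0.1871 × 64.91041 + 0.0463 × 66.95899 + 0.2415 × 69.99850 + 0.2070 × 70.98634 + 0.3181 × 71.94713
= 12.144738 + 3.100201 + 16.904638 + 14.694172 + 22.886382 = 69.730131 amu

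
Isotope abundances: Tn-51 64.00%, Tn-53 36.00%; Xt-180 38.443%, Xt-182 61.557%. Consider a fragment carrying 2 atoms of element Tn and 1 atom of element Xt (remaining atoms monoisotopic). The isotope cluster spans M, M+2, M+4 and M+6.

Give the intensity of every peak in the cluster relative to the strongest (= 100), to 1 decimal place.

36.7 : 100.0 : 77.7 : 18.6

Element Tn pattern (n=2): 0.4096 : 0.4608 : 0.1296
Element Xt pattern (n=1): 0.38443 : 0.61557
Convolve the two distributions (both contribute in 2-u steps):
  M: 0.4096×0.38443 = 0.157463
  M+2: 0.4096×0.61557 + 0.4608×0.38443 = 0.429283
  M+4: 0.4608×0.61557 + 0.1296×0.38443 = 0.333477
  M+6: 0.1296×0.61557 = 0.079778
Scale to base peak (0.429283) = 100: 36.7 : 100.0 : 77.7 : 18.6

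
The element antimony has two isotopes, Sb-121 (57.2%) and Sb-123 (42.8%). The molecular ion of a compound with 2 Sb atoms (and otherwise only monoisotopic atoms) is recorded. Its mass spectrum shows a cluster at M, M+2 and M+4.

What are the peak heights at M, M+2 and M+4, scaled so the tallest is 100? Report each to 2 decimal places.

66.82 : 100.00 : 37.41

Each Sb atom is independently Sb-121 (p = 0.572) or Sb-123 (q = 0.428); the cluster is the binomial expansion (p + q)^2.
P(M) = 0.572^2 = 0.327184
P(M+2) = 2 × 0.572^1 × 0.428^1 = 0.489632
P(M+4) = 0.428^2 = 0.183184
The M+2 peak is largest (0.489632); scaling to 100 gives 66.82 : 100.00 : 37.41.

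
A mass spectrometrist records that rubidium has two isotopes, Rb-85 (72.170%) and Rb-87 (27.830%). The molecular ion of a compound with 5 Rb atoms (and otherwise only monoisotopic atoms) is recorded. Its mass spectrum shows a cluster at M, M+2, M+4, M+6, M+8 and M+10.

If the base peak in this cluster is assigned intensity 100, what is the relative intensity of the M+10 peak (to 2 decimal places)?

Term probabilities: M 0.1958, M+2 0.3775, M+4 0.2911, M+6 0.1123, M+8 0.0216, M+10 0.0017. Base peak = M+2.
P(M+2) = C(5,1) × 0.72170^4 × 0.27830^1 = 5 × 0.27128565 × 0.2783 = 0.377494 (base)
P(M+10) = C(5,5) × 0.72170^0 × 0.27830^5 = 1 × 1.0000 × 0.00166942 = 0.001669
Relative intensity = 0.001669 / 0.377494 × 100 = 0.44

0.44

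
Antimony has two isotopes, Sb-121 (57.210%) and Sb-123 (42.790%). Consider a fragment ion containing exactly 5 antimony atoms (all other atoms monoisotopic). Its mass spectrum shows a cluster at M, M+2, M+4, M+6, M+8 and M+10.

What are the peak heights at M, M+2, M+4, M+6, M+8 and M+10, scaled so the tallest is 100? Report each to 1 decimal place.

Each Sb atom is independently Sb-121 (p = 0.57210) or Sb-123 (q = 0.42790); the cluster is the binomial expansion (p + q)^5.
P(M) = 0.57210^5 = 0.061286
P(M+2) = 5 × 0.57210^4 × 0.42790^1 = 0.229192
P(M+4) = 10 × 0.57210^3 × 0.42790^2 = 0.342847
P(M+6) = 10 × 0.57210^2 × 0.42790^3 = 0.256431
P(M+8) = 5 × 0.57210^1 × 0.42790^4 = 0.095898
P(M+10) = 0.42790^5 = 0.014345
The M+4 peak is largest (0.342847); scaling to 100 gives 17.9 : 66.8 : 100.0 : 74.8 : 28.0 : 4.2.

17.9 : 66.8 : 100.0 : 74.8 : 28.0 : 4.2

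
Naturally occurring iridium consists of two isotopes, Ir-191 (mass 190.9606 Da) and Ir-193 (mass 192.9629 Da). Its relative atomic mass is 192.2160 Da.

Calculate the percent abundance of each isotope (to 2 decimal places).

Ir-191: 37.30%, Ir-193: 62.70%

With x = fraction of Ir-191 (so Ir-193 is 1 − x):
190.9606·x + 192.9629·(1 − x) = 192.2160
(190.9606 − 192.9629)·x = 192.2160 − 192.9629
x = -0.7469 / -2.0023 = 0.37302 → 37.30% Ir-191, 62.70% Ir-193.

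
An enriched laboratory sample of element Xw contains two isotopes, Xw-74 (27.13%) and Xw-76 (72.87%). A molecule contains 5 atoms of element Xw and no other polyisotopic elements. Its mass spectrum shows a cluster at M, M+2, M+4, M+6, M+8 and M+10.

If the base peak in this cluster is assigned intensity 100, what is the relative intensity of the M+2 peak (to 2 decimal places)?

Binomial terms of (0.2713 + 0.7287)^5: M 0.0015, M+2 0.0197, M+4 0.1060, M+6 0.2848, M+8 0.3825, M+10 0.2055 → M+8 is the base peak.
P(M+8) = C(5,4) × 0.2713^1 × 0.7287^4 = 5 × 0.2713 × 0.28196492 = 0.382485 (base)
P(M+2) = C(5,1) × 0.2713^4 × 0.7287^1 = 5 × 0.0054175 × 0.7287 = 0.019739
Relative intensity = 0.019739 / 0.382485 × 100 = 5.16

5.16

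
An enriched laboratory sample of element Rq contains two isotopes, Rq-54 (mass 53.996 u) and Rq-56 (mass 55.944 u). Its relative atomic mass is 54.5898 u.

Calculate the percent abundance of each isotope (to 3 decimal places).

Rq-54: 69.517%, Rq-56: 30.483%

Let x be the fractional abundance of Rq-54; then Rq-56 has abundance 1 − x.
53.996·x + 55.944·(1 − x) = 54.5898
(53.996 − 55.944)·x = 54.5898 − 55.944
x = -1.3542 / -1.948 = 0.69517 → 69.517% Rq-54, 30.483% Rq-56.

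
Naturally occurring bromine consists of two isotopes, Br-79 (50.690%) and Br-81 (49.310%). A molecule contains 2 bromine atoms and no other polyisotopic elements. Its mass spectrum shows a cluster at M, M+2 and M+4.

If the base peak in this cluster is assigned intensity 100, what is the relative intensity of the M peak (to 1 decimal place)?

Binomial terms of (0.50690 + 0.49310)^2: M 0.2569, M+2 0.4999, M+4 0.2431 → M+2 is the base peak.
P(M+2) = C(2,1) × 0.50690^1 × 0.49310^1 = 2 × 0.5069 × 0.4931 = 0.499905 (base)
P(M) = C(2,0) × 0.50690^2 × 0.49310^0 = 1 × 0.25694761 × 1.0000 = 0.256948
Relative intensity = 0.256948 / 0.499905 × 100 = 51.4

51.4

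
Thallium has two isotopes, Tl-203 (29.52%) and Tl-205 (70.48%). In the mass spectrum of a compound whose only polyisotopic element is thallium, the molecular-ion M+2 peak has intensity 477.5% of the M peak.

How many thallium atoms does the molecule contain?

2

For n independent Tl atoms, I(M+2)/I(M) = n · (abundance Tl-205) / (abundance Tl-203) = n · 0.7048/0.2952.
n = 4.775 × 0.2952/0.7048 = 2.00 ≈ 2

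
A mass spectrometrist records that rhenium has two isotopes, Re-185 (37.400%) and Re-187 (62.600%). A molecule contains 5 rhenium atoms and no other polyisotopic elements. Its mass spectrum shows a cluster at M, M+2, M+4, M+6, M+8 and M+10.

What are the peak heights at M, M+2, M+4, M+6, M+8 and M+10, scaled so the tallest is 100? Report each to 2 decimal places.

Expanding (0.37400 + 0.62600)^5:
P(M) = 0.37400^5 = 0.007317
P(M+2) = 5 × 0.37400^4 × 0.62600^1 = 0.061239
P(M+4) = 10 × 0.37400^3 × 0.62600^2 = 0.205005
P(M+6) = 10 × 0.37400^2 × 0.62600^3 = 0.343136
P(M+8) = 5 × 0.37400^1 × 0.62600^4 = 0.287170
P(M+10) = 0.62600^5 = 0.096133
The M+6 peak is largest (0.343136); scaling to 100 gives 2.13 : 17.85 : 59.74 : 100.00 : 83.69 : 28.02.

2.13 : 17.85 : 59.74 : 100.00 : 83.69 : 28.02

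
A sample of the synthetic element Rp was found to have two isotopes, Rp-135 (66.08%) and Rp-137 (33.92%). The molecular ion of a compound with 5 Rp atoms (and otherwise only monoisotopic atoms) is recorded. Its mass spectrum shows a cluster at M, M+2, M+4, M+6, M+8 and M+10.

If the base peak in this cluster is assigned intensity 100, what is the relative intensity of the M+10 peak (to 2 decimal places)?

(0.6608 + 0.3392)^5 gives M 0.1260, M+2 0.3234, M+4 0.3320, M+6 0.1704, M+8 0.0437, M+10 0.0045; the largest is M+4.
P(M+4) = C(5,2) × 0.6608^3 × 0.3392^2 = 10 × 0.28854271 × 0.11505664 = 0.331988 (base)
P(M+10) = C(5,5) × 0.6608^0 × 0.3392^5 = 1 × 1.0000 × 0.00449034 = 0.004490
Relative intensity = 0.004490 / 0.331988 × 100 = 1.35

1.35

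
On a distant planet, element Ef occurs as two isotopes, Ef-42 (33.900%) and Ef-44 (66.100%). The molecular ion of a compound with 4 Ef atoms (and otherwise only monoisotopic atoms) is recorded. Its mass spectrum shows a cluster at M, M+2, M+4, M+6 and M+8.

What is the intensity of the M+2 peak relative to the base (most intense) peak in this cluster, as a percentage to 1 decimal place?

Term probabilities: M 0.0132, M+2 0.1030, M+4 0.3013, M+6 0.3916, M+8 0.1909. Base peak = M+6.
P(M+6) = C(4,3) × 0.33900^1 × 0.66100^3 = 4 × 0.3390 × 0.28880478 = 0.391619 (base)
P(M+2) = C(4,1) × 0.33900^3 × 0.66100^1 = 4 × 0.03895822 × 0.6610 = 0.103006
Relative intensity = 0.103006 / 0.391619 × 100 = 26.3

26.3%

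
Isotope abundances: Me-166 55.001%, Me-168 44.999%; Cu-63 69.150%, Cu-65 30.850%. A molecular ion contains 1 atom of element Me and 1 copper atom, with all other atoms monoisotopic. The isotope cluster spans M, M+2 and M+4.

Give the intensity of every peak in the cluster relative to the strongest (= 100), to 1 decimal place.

79.1 : 100.0 : 28.9

Element Me pattern (n=1): 0.55001 : 0.44999
Copper pattern (n=1): 0.6915 : 0.3085
Convolve the two distributions (both contribute in 2-u steps):
  M: 0.55001×0.6915 = 0.380332
  M+2: 0.55001×0.3085 + 0.44999×0.6915 = 0.480846
  M+4: 0.44999×0.3085 = 0.138822
Scale to base peak (0.480846) = 100: 79.1 : 100.0 : 28.9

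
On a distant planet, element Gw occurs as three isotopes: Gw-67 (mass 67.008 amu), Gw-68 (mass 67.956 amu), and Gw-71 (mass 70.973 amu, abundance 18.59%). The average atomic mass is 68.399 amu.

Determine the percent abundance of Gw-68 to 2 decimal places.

68.98%

The remaining 81.41% is split between Gw-67 (fraction x) and Gw-68 (fraction 0.8141 − x).
Substituting: 67.008x + 67.956(0.8141 − x) = 55.2051193
(67.008 − 67.956)x = -0.1178603  ⇒  x = 0.12433, y = 0.68977
Gw-67: 12.43%, Gw-68: 68.98%.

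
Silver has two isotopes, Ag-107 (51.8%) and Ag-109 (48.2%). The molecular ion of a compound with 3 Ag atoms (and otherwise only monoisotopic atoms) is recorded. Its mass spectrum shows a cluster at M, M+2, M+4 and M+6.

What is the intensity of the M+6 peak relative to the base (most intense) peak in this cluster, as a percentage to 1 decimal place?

(0.518 + 0.482)^3 gives M 0.1390, M+2 0.3880, M+4 0.3610, M+6 0.1120; the largest is M+2.
P(M+2) = C(3,1) × 0.518^2 × 0.482^1 = 3 × 0.268324 × 0.4820 = 0.387997 (base)
P(M+6) = C(3,3) × 0.518^0 × 0.482^3 = 1 × 1.0000 × 0.11198017 = 0.111980
Relative intensity = 0.111980 / 0.387997 × 100 = 28.9

28.9%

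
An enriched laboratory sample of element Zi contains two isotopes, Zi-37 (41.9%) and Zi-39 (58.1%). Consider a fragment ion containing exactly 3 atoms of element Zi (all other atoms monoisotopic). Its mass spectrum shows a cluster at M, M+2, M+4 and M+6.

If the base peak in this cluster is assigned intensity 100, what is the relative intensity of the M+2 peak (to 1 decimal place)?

72.1

Binomial terms of (0.419 + 0.581)^3: M 0.0736, M+2 0.3060, M+4 0.4243, M+6 0.1961 → M+4 is the base peak.
P(M+4) = C(3,2) × 0.419^1 × 0.581^2 = 3 × 0.4190 × 0.337561 = 0.424314 (base)
P(M+2) = C(3,1) × 0.419^2 × 0.581^1 = 3 × 0.175561 × 0.5810 = 0.306003
Relative intensity = 0.306003 / 0.424314 × 100 = 72.1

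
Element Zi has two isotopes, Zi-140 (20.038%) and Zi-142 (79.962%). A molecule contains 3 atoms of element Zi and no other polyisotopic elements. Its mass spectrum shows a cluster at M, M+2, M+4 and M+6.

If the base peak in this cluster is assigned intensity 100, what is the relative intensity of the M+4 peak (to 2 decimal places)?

Binomial terms of (0.20038 + 0.79962)^3: M 0.0080, M+2 0.0963, M+4 0.3844, M+6 0.5113 → M+6 is the base peak.
P(M+6) = C(3,3) × 0.20038^0 × 0.79962^3 = 1 × 1.0000 × 0.51127075 = 0.511271 (base)
P(M+4) = C(3,2) × 0.20038^1 × 0.79962^2 = 3 × 0.20038 × 0.63939214 = 0.384364
Relative intensity = 0.384364 / 0.511271 × 100 = 75.18

75.18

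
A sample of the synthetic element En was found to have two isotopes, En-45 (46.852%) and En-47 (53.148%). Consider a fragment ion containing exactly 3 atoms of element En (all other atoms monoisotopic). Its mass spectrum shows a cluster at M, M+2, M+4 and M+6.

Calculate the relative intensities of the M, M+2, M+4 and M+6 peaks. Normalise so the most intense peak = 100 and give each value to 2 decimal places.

The 3 En atoms are independent, so intensities follow the terms of (0.46852 + 0.53148)^3.
P(M) = 0.46852^3 = 0.102845
P(M+2) = 3 × 0.46852^2 × 0.53148^1 = 0.349997
P(M+4) = 3 × 0.46852^1 × 0.53148^2 = 0.397030
P(M+6) = 0.53148^3 = 0.150128
The M+4 peak is largest (0.397030); scaling to 100 gives 25.90 : 88.15 : 100.00 : 37.81.

25.90 : 88.15 : 100.00 : 37.81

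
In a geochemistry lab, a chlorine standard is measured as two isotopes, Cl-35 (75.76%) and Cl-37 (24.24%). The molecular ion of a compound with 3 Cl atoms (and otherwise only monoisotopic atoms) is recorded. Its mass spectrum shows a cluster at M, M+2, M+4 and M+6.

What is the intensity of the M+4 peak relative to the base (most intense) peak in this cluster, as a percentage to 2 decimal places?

30.71%

Term probabilities: M 0.4348, M+2 0.4174, M+4 0.1335, M+6 0.0142. Base peak = M.
P(M) = C(3,0) × 0.7576^3 × 0.2424^0 = 1 × 0.4348304 × 1.0000 = 0.434830 (base)
P(M+4) = C(3,2) × 0.7576^1 × 0.2424^2 = 3 × 0.7576 × 0.05875776 = 0.133545
Relative intensity = 0.133545 / 0.434830 × 100 = 30.71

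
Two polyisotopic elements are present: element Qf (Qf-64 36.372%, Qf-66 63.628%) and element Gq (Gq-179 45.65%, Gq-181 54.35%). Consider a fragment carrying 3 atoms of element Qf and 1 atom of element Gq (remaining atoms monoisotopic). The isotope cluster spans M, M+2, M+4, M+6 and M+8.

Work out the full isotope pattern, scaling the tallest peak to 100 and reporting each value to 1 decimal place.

Element Qf pattern (n=3): 0.04811733 : 0.25252472 : 0.44175857 : 0.25759938
Element Gq pattern (n=1): 0.4565 : 0.5435
Convolve the two distributions (both contribute in 2-u steps):
  M: 0.04811733×0.4565 = 0.021966
  M+2: 0.04811733×0.5435 + 0.25252472×0.4565 = 0.141429
  M+4: 0.25252472×0.5435 + 0.44175857×0.4565 = 0.338910
  M+6: 0.44175857×0.5435 + 0.25759938×0.4565 = 0.357690
  M+8: 0.25759938×0.5435 = 0.140005
Scale to base peak (0.357690) = 100: 6.1 : 39.5 : 94.7 : 100.0 : 39.1

6.1 : 39.5 : 94.7 : 100.0 : 39.1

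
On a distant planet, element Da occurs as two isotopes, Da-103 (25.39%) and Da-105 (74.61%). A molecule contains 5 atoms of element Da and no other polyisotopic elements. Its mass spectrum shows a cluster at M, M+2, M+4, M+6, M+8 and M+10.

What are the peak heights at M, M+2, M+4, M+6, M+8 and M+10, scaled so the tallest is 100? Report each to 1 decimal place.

The 5 Da atoms are independent, so intensities follow the terms of (0.2539 + 0.7461)^5.
P(M) = 0.2539^5 = 0.001055
P(M+2) = 5 × 0.2539^4 × 0.7461^1 = 0.015503
P(M+4) = 10 × 0.2539^3 × 0.7461^2 = 0.091113
P(M+6) = 10 × 0.2539^2 × 0.7461^3 = 0.267742
P(M+8) = 5 × 0.2539^1 × 0.7461^4 = 0.393388
P(M+10) = 0.7461^5 = 0.231199
The M+8 peak is largest (0.393388); scaling to 100 gives 0.3 : 3.9 : 23.2 : 68.1 : 100.0 : 58.8.

0.3 : 3.9 : 23.2 : 68.1 : 100.0 : 58.8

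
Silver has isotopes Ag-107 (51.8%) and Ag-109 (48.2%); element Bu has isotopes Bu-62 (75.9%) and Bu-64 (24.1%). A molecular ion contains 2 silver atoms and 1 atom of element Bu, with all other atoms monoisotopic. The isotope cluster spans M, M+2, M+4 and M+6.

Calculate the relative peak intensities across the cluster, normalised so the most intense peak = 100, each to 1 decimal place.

45.9 : 100.0 : 66.9 : 12.6

Silver pattern (n=2): 0.268324 : 0.499352 : 0.232324
Element Bu pattern (n=1): 0.7590 : 0.2410
Convolve the two distributions (both contribute in 2-u steps):
  M: 0.268324×0.7590 = 0.203658
  M+2: 0.268324×0.2410 + 0.499352×0.7590 = 0.443674
  M+4: 0.499352×0.2410 + 0.232324×0.7590 = 0.296678
  M+6: 0.232324×0.2410 = 0.055990
Scale to base peak (0.443674) = 100: 45.9 : 100.0 : 66.9 : 12.6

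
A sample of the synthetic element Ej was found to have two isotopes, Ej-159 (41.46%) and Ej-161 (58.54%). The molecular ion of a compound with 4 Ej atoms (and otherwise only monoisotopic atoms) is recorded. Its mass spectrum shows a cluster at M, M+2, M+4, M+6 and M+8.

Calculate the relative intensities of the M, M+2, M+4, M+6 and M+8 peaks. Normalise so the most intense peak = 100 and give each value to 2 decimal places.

8.36 : 47.22 : 100.00 : 94.13 : 33.23

Each Ej atom is independently Ej-159 (p = 0.4146) or Ej-161 (q = 0.5854); the cluster is the binomial expansion (p + q)^4.
P(M) = 0.4146^4 = 0.029547
P(M+2) = 4 × 0.4146^3 × 0.5854^1 = 0.166879
P(M+4) = 6 × 0.4146^2 × 0.5854^2 = 0.353440
P(M+6) = 4 × 0.4146^1 × 0.5854^3 = 0.332696
P(M+8) = 0.5854^4 = 0.117439
The M+4 peak is largest (0.353440); scaling to 100 gives 8.36 : 47.22 : 100.00 : 94.13 : 33.23.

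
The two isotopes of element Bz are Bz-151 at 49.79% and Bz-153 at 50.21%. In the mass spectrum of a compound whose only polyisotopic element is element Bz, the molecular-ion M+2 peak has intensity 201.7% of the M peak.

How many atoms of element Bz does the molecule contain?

2

The M+2/M ratio from n Bz atoms is n · q/p = n · 0.5021/0.4979.
n = 2.017 × 0.4979/0.5021 = 2.00 ≈ 2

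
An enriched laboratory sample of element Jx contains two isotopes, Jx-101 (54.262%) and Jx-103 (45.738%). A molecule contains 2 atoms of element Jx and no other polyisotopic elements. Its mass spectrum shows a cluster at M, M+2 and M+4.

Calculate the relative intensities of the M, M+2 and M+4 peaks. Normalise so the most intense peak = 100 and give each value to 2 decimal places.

Expanding (0.54262 + 0.45738)^2:
P(M) = 0.54262^2 = 0.294436
P(M+2) = 2 × 0.54262^1 × 0.45738^1 = 0.496367
P(M+4) = 0.45738^2 = 0.209196
The M+2 peak is largest (0.496367); scaling to 100 gives 59.32 : 100.00 : 42.15.

59.32 : 100.00 : 42.15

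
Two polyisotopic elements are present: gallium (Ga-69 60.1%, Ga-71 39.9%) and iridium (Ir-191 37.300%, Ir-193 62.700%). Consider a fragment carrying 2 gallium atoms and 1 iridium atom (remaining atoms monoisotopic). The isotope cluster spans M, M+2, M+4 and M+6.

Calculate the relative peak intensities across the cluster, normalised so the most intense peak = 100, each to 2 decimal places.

33.24 : 100.00 : 88.83 : 24.62

Gallium pattern (n=2): 0.361201 : 0.479598 : 0.159201
Iridium pattern (n=1): 0.3730 : 0.6270
Convolve the two distributions (both contribute in 2-u steps):
  M: 0.361201×0.3730 = 0.134728
  M+2: 0.361201×0.6270 + 0.479598×0.3730 = 0.405363
  M+4: 0.479598×0.6270 + 0.159201×0.3730 = 0.360090
  M+6: 0.159201×0.6270 = 0.099819
Scale to base peak (0.405363) = 100: 33.24 : 100.00 : 88.83 : 24.62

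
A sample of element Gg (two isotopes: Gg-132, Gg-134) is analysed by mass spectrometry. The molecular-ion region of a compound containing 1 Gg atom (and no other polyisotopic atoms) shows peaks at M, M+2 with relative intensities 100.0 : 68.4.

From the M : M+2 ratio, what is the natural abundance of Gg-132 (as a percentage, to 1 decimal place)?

If p is the fraction of Gg that is Gg-132, then I(M+2)/I(M) = [C(1,1)·p^0·(1−p)] / p^1 = 1·(1−p)/p = 68.4/100.0 = 0.6840
(1−p)/p = 0.6840/1 = 0.6840  ⇒  p = 1/(1 + 0.6840) = 0.5938
Gg-132: 59.4%, Gg-134: 40.6%.

59.4%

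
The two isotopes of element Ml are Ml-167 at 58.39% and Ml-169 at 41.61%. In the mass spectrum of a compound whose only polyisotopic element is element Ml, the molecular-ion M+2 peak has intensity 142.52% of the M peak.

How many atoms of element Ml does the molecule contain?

The M+2/M ratio from n Ml atoms is n · q/p = n · 0.4161/0.5839.
n = 1.4252 × 0.5839/0.4161 = 2.00 ≈ 2

2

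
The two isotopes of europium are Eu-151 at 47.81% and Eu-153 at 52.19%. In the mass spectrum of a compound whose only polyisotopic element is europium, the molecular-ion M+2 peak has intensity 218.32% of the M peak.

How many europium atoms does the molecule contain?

2

With n Eu atoms, P(M+2)/P(M) = C(n,1)·p^(n−1)q / p^n = n·q/p = n · 0.5219/0.4781.
n = 2.1832 × 0.4781/0.5219 = 2.00 ≈ 2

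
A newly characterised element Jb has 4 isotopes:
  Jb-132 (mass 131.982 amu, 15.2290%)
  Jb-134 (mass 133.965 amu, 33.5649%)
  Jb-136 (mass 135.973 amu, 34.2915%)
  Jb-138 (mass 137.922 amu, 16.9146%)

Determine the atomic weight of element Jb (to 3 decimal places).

135.021 amu

Weight each isotope mass by its fractional abundance: 0.152290 × 131.982 + 0.335649 × 133.965 + 0.342915 × 135.973 + 0.169146 × 137.922
= 20.0995 + 44.9652 + 46.6272 + 23.3290 = 135.0209 amu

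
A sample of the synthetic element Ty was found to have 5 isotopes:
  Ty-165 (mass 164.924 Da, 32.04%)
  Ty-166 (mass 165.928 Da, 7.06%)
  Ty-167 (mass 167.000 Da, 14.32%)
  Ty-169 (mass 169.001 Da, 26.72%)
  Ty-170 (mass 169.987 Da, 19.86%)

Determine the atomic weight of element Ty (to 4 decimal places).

Weight each isotope mass by its fractional abundance: 0.3204 × 164.924 + 0.0706 × 165.928 + 0.1432 × 167.000 + 0.2672 × 169.001 + 0.1986 × 169.987
= 52.84165 + 11.71452 + 23.91440 + 45.15707 + 33.75942 = 167.38706 Da

167.3871 Da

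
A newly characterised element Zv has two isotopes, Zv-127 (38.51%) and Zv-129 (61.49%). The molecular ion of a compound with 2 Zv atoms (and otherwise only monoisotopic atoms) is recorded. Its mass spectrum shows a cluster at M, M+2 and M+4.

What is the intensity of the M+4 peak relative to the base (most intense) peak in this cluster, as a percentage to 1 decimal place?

79.8%

Term probabilities: M 0.1483, M+2 0.4736, M+4 0.3781. Base peak = M+2.
P(M+2) = C(2,1) × 0.3851^1 × 0.6149^1 = 2 × 0.3851 × 0.6149 = 0.473596 (base)
P(M+4) = C(2,2) × 0.3851^0 × 0.6149^2 = 1 × 1.0000 × 0.37810201 = 0.378102
Relative intensity = 0.378102 / 0.473596 × 100 = 79.8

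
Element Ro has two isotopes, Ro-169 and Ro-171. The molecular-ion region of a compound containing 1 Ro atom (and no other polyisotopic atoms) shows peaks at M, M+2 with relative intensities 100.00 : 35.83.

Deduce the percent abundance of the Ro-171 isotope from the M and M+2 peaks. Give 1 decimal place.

If p is the fraction of Ro that is Ro-169, then I(M+2)/I(M) = [C(1,1)·p^0·(1−p)] / p^1 = 1·(1−p)/p = 35.83/100.00 = 0.3583
(1−p)/p = 0.3583/1 = 0.3583  ⇒  p = 1/(1 + 0.3583) = 0.7362
Ro-169: 73.6%, Ro-171: 26.4%.

26.4%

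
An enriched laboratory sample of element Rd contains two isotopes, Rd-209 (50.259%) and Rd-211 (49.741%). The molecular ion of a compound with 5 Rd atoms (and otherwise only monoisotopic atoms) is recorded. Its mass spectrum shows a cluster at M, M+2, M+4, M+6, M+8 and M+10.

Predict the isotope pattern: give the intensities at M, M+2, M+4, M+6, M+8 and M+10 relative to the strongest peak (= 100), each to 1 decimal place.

10.2 : 50.5 : 100.0 : 99.0 : 49.0 : 9.7

Each Rd atom is independently Rd-209 (p = 0.50259) or Rd-211 (q = 0.49741); the cluster is the binomial expansion (p + q)^5.
P(M) = 0.50259^5 = 0.032068
P(M+2) = 5 × 0.50259^4 × 0.49741^1 = 0.158686
P(M+4) = 10 × 0.50259^3 × 0.49741^2 = 0.314102
P(M+6) = 10 × 0.50259^2 × 0.49741^3 = 0.310865
P(M+8) = 5 × 0.50259^1 × 0.49741^4 = 0.153830
P(M+10) = 0.49741^5 = 0.030449
The M+4 peak is largest (0.314102); scaling to 100 gives 10.2 : 50.5 : 100.0 : 99.0 : 49.0 : 9.7.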